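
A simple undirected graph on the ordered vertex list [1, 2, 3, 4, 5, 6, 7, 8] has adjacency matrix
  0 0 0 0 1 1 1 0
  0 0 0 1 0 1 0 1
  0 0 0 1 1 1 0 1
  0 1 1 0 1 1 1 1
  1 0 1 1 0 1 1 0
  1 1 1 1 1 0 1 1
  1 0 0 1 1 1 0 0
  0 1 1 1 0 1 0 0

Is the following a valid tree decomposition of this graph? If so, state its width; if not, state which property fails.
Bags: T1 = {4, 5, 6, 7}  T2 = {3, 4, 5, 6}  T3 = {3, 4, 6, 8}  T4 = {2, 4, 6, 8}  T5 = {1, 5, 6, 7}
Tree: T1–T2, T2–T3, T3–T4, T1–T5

Yes; width 3.

Every vertex of G appears in some bag (union = {1, 2, 3, 4, 5, 6, 7, 8}); every edge is covered by a bag; and for each vertex v the set of bags containing v is connected in the bag tree. The decomposition is therefore valid. The largest bag has 4 vertices, so the width is 3.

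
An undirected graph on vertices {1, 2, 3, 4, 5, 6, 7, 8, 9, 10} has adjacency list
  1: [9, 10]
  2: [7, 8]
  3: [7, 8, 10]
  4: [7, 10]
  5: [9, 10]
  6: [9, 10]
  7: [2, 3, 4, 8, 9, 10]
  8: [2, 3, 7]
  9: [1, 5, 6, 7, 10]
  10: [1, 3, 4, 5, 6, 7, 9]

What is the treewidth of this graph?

A width-2 tree decomposition is:
Bags: B1 = {7, 9, 10}  B2 = {4, 7, 10}  B3 = {1, 9, 10}  B4 = {3, 7, 10}  B5 = {3, 7, 8}  B6 = {6, 9, 10}  B7 = {5, 9, 10}  B8 = {2, 7, 8}
Tree: B1–B2, B1–B3, B2–B4, B4–B5, B1–B6, B6–B7, B5–B8
Each bag holds 3 vertices, so the decomposition has width 2, which upper-bounds the treewidth. For the lower bound, the 3 vertices {2, 7, 8} are pairwise adjacent, and any tree decomposition puts a clique entirely inside one bag — forcing width ≥ 2. The upper and lower bounds meet at 2, so that is the treewidth.

2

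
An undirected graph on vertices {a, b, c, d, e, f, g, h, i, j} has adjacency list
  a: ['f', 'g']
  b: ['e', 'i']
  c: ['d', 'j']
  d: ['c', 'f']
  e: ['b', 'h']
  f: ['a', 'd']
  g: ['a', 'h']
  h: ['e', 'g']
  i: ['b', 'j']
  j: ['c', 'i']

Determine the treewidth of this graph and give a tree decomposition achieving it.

Every bag has size at most 3, so the width is 3 − 1 = 2 and tw(G) ≤ 2. The edges g–a–f–d–c–j–i–b–e–h–g form a cycle, so G is not a tree and its treewidth is at least 2. The upper and lower bounds meet at 2, so that is the treewidth.

Treewidth 2.
Bags: B1 = {a, f, g}  B2 = {d, f, g}  B3 = {c, d, g}  B4 = {c, g, j}  B5 = {g, i, j}  B6 = {b, g, i}  B7 = {b, e, g}  B8 = {e, g, h}
Tree: B1–B2, B2–B3, B3–B4, B4–B5, B5–B6, B6–B7, B7–B8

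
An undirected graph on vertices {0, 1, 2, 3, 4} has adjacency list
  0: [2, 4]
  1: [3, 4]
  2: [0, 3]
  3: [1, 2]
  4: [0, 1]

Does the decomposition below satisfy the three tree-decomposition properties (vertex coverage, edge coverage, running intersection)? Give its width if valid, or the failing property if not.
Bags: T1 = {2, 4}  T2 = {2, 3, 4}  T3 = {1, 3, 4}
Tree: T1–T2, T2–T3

A tree decomposition must satisfy three properties: every vertex lies in some bag; for every edge, both endpoints lie together in some bag; and for every vertex, the bags containing it form a connected subtree. Here vertex 0 appears in no bag, so the decomposition is invalid.

No — vertex 0 appears in no bag.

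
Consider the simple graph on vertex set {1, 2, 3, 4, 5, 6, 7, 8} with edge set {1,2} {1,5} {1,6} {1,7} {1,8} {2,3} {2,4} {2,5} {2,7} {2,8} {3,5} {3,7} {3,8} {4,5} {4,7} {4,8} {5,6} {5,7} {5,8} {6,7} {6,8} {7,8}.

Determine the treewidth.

4

A width-4 tree decomposition is:
Bags: B1 = {1, 5, 6, 7, 8}  B2 = {1, 2, 5, 7, 8}  B3 = {2, 3, 5, 7, 8}  B4 = {2, 4, 5, 7, 8}
Tree: B1–B2, B2–B3, B3–B4
Each bag holds 5 vertices, so the decomposition has width 4, which upper-bounds the treewidth. On the other hand G contains the 5-clique {1, 2, 5, 7, 8}. A clique must lie in a single bag of any decomposition, so no decomposition can have width below 4. Combining the bounds, tw(G) = 4.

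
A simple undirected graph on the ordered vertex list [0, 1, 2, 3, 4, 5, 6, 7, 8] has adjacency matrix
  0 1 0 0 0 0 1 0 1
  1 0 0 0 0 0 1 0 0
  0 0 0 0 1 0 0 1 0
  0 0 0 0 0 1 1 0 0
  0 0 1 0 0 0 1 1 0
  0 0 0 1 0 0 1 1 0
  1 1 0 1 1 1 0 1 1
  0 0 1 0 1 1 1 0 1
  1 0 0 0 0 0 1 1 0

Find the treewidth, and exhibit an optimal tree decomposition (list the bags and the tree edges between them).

Treewidth 2.
One optimal decomposition is:
Bags: B1 = {5, 6, 7}  B2 = {3, 5, 6}  B3 = {6, 7, 8}  B4 = {4, 6, 7}  B5 = {0, 6, 8}  B6 = {2, 4, 7}  B7 = {0, 1, 6}
Tree: B1–B2, B1–B3, B3–B4, B3–B5, B4–B6, B5–B7

Each bag holds 3 vertices, so the decomposition has width 2, which upper-bounds the treewidth. On the other hand G contains the 3-clique {2, 4, 7}. A clique must lie in a single bag of any decomposition, so no decomposition can have width below 2. Therefore the treewidth is 2.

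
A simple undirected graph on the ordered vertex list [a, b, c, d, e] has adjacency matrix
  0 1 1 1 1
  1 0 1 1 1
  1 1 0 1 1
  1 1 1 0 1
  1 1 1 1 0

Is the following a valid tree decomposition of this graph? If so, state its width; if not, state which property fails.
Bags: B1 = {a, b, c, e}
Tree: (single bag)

No — vertex d appears in no bag.

A tree decomposition must satisfy three properties: every vertex lies in some bag; for every edge, both endpoints lie together in some bag; and for every vertex, the bags containing it form a connected subtree. Here vertex d appears in no bag, so the decomposition is invalid.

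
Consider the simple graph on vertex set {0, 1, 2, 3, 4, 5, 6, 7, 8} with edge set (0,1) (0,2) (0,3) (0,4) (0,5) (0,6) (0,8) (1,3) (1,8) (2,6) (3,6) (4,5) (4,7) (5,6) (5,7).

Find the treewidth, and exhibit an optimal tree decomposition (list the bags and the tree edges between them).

Treewidth 2.
One optimal decomposition is:
Bags: B1 = {0, 5, 6}  B2 = {0, 3, 6}  B3 = {0, 4, 5}  B4 = {0, 1, 3}  B5 = {0, 1, 8}  B6 = {0, 2, 6}  B7 = {4, 5, 7}
Tree: B1–B2, B1–B3, B2–B4, B4–B5, B2–B6, B3–B7

Each bag holds 3 vertices, so the decomposition has width 2, which upper-bounds the treewidth. Conversely, {0, 1, 8} is a clique of size 3, and the vertices of any clique must share a bag in every tree decomposition; so some bag has ≥ 3 vertices and tw(G) ≥ 2. Combining the bounds, tw(G) = 2.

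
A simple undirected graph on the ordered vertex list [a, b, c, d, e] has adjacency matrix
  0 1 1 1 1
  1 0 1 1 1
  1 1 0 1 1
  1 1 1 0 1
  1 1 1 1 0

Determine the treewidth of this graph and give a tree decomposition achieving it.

Treewidth 4.
Bags: B1 = {a, b, c, d, e}
Tree: (single bag)

With just one bag of size 5, the width is 5 − 1 = 4, so tw(G) ≤ 4. For the lower bound, the 5 vertices {a, b, c, d, e} are pairwise adjacent, and any tree decomposition puts a clique entirely inside one bag — forcing width ≥ 4. Hence tw(G) = 4 exactly.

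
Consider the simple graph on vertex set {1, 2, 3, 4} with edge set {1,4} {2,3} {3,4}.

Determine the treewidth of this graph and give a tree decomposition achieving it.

Treewidth 1.
One optimal decomposition is:
Bags: B1 = {1, 4}  B2 = {3, 4}  B3 = {2, 3}
Tree: B1–B2, B2–B3

Every bag has size at most 2, so the width is 2 − 1 = 1 and tw(G) ≤ 1. Since G has at least one edge (e.g. 1–4), it is not an edgeless graph, so tw(G) ≥ 1. Combining the bounds, tw(G) = 1.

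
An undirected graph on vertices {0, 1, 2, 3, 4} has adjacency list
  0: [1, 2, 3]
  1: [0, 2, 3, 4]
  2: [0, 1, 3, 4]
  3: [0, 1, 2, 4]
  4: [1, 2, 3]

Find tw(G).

3

A width-3 tree decomposition is:
Bags: B1 = {1, 2, 3, 4}  B2 = {0, 1, 2, 3}
Tree: B1–B2
Each bag holds 4 vertices, so the decomposition has width 3, which upper-bounds the treewidth. On the other hand G contains the 4-clique {0, 1, 2, 3}. A clique must lie in a single bag of any decomposition, so no decomposition can have width below 3. The upper and lower bounds meet at 3, so that is the treewidth.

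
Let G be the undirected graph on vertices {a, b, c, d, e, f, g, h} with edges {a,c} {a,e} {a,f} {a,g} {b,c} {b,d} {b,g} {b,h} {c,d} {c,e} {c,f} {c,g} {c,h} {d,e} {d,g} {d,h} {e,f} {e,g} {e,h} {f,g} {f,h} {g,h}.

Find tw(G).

A width-4 tree decomposition is:
Bags: B1 = {a, c, e, f, g}  B2 = {c, e, f, g, h}  B3 = {c, d, e, g, h}  B4 = {b, c, d, g, h}
Tree: B1–B2, B2–B3, B3–B4
Every bag has size at most 5, so the width is 5 − 1 = 4 and tw(G) ≤ 4. Conversely, {c, d, e, g, h} is a clique of size 5, and the vertices of any clique must share a bag in every tree decomposition; so some bag has ≥ 5 vertices and tw(G) ≥ 4. Hence tw(G) = 4 exactly.

4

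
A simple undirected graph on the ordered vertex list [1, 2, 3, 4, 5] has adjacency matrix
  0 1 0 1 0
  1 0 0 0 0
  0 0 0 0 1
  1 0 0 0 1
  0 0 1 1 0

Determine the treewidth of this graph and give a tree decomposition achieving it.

Treewidth 1.
Bags: B1 = {1, 2}  B2 = {1, 4}  B3 = {4, 5}  B4 = {3, 5}
Tree: B1–B2, B2–B3, B3–B4

Every bag has size at most 2, so the width is 2 − 1 = 1 and tw(G) ≤ 1. Any graph with an edge has treewidth ≥ 1, and G has the edge 2–1. Combining the bounds, tw(G) = 1.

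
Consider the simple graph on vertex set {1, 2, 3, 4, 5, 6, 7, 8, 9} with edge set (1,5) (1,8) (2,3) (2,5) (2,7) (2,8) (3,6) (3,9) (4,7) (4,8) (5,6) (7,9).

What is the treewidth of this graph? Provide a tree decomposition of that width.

Treewidth 3.
One optimal decomposition is:
Bags: B1 = {3, 6, 7, 9}  B2 = {2, 3, 6, 7}  B3 = {2, 5, 6, 7}  B4 = {2, 4, 5, 7}  B5 = {2, 4, 5, 8}  B6 = {1, 4, 5, 8}
Tree: B1–B2, B2–B3, B3–B4, B4–B5, B5–B6

The largest bag has 4 vertices, giving width 3; this decomposition certifies tw(G) ≤ 3. For the lower bound: the 4 vertex sets {3,6,9}, {7}, {2}, {1,4,5,8} are disjoint, each induces a connected subgraph, and every pair is joined by at least one edge of G. Contracting each set to a single vertex therefore yields K_{4} as a minor, and since treewidth is minor-monotone, tw(G) ≥ tw(K_{4}) = 3. Combining the bounds, tw(G) = 3.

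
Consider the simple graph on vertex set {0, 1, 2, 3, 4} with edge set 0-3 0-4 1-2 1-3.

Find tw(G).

1

A width-1 tree decomposition is:
Bags: B1 = {0, 4}  B2 = {0, 3}  B3 = {1, 3}  B4 = {1, 2}
Tree: B1–B2, B2–B3, B3–B4
Every bag has size at most 2, so the width is 2 − 1 = 1 and tw(G) ≤ 1. Since G has at least one edge (e.g. 4–0), it is not an edgeless graph, so tw(G) ≥ 1. Therefore the treewidth is 1.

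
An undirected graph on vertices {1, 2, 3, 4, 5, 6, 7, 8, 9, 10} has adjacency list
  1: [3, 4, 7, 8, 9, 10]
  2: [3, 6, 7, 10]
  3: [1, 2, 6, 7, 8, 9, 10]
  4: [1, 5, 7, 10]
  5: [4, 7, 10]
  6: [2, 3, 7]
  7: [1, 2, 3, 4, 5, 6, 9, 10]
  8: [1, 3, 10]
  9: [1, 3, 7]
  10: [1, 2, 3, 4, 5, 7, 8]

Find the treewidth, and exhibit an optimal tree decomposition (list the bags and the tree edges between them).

Each bag holds 4 vertices, so the decomposition has width 3, which upper-bounds the treewidth. Conversely, {1, 3, 8, 10} is a clique of size 4, and the vertices of any clique must share a bag in every tree decomposition; so some bag has ≥ 4 vertices and tw(G) ≥ 3. The upper and lower bounds meet at 3, so that is the treewidth.

Treewidth 3.
One optimal decomposition is:
Bags: B1 = {1, 3, 7, 10}  B2 = {1, 4, 7, 10}  B3 = {1, 3, 7, 9}  B4 = {4, 5, 7, 10}  B5 = {1, 3, 8, 10}  B6 = {2, 3, 7, 10}  B7 = {2, 3, 6, 7}
Tree: B1–B2, B1–B3, B2–B4, B1–B5, B1–B6, B6–B7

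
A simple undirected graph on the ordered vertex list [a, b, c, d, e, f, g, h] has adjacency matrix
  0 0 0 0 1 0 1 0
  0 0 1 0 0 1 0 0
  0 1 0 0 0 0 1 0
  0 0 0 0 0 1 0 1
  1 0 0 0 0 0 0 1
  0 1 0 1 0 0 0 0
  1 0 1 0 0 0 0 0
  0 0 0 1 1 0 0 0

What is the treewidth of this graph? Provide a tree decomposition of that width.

The largest bag has 3 vertices, giving width 2; this decomposition certifies tw(G) ≤ 2. For the lower bound, G contains the cycle f–b–c–g–a–e–h–d–f, so G is not a forest; only forests have treewidth ≤ 1, hence tw(G) ≥ 2. Combining the bounds, tw(G) = 2.

Treewidth 2.
One optimal decomposition is:
Bags: B1 = {b, c, f}  B2 = {c, f, g}  B3 = {a, f, g}  B4 = {a, e, f}  B5 = {e, f, h}  B6 = {d, f, h}
Tree: B1–B2, B2–B3, B3–B4, B4–B5, B5–B6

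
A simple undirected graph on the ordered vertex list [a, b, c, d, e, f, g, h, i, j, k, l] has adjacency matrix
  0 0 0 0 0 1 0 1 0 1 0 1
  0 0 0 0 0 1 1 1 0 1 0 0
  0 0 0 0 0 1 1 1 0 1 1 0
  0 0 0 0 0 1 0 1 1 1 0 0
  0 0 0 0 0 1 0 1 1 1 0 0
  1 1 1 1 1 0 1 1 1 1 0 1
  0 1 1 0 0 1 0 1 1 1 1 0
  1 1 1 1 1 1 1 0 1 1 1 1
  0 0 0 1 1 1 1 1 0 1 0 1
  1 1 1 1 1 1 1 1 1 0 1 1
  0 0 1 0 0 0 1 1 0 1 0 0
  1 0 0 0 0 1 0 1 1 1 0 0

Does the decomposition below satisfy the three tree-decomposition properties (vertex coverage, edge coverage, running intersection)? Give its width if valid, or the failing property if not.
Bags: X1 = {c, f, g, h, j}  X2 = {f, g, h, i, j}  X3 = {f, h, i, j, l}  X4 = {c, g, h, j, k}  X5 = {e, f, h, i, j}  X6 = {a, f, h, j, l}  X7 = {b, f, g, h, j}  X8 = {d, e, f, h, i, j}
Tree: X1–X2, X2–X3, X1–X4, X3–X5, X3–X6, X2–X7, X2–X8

A tree decomposition must satisfy three properties: every vertex lies in some bag; for every edge, both endpoints lie together in some bag; and for every vertex, the bags containing it form a connected subtree. Here bags containing vertex e are not connected in the tree, so the decomposition is invalid.

No — bags containing vertex e are not connected in the tree.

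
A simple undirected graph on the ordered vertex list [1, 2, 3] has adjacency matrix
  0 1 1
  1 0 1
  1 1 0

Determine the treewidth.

2

A width-2 tree decomposition is:
Bags: B1 = {1, 2, 3}
Tree: (single bag)
A single bag containing all 3 vertices is trivially a valid decomposition of width 2. Conversely, {1, 2, 3} is a clique of size 3, and the vertices of any clique must share a bag in every tree decomposition; so some bag has ≥ 3 vertices and tw(G) ≥ 2. The upper and lower bounds meet at 2, so that is the treewidth.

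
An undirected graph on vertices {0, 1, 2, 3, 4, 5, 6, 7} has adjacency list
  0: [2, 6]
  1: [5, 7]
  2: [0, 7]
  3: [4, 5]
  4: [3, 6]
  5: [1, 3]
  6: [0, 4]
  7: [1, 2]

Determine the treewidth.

2

A width-2 tree decomposition is:
Bags: B1 = {0, 2, 7}  B2 = {0, 1, 7}  B3 = {0, 1, 5}  B4 = {0, 3, 5}  B5 = {0, 3, 4}  B6 = {0, 4, 6}
Tree: B1–B2, B2–B3, B3–B4, B4–B5, B5–B6
The largest bag has 3 vertices, giving width 2; this decomposition certifies tw(G) ≤ 2. The edges 0–2–7–1–5–3–4–6–0 form a cycle, so G is not a tree and its treewidth is at least 2. Therefore the treewidth is 2.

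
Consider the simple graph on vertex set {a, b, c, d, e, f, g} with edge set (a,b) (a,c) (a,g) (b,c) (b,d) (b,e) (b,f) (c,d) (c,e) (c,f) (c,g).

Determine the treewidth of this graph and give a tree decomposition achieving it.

Each bag holds 3 vertices, so the decomposition has width 2, which upper-bounds the treewidth. On the other hand G contains the 3-clique {a, c, g}. A clique must lie in a single bag of any decomposition, so no decomposition can have width below 2. Combining the bounds, tw(G) = 2.

Treewidth 2.
Bags: B1 = {b, c, e}  B2 = {a, b, c}  B3 = {b, c, d}  B4 = {a, c, g}  B5 = {b, c, f}
Tree: B1–B2, B2–B3, B2–B4, B1–B5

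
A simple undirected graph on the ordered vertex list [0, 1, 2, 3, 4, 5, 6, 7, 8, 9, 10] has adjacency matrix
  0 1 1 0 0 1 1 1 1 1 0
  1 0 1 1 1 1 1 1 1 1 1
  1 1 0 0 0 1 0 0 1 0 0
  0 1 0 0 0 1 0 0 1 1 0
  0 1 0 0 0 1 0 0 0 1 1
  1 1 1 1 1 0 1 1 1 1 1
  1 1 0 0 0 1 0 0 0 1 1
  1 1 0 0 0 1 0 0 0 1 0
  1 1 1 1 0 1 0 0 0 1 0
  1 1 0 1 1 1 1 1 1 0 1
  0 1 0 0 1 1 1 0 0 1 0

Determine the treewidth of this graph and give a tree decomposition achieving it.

Each bag holds 5 vertices, so the decomposition has width 4, which upper-bounds the treewidth. Conversely, {0, 1, 5, 8, 9} is a clique of size 5, and the vertices of any clique must share a bag in every tree decomposition; so some bag has ≥ 5 vertices and tw(G) ≥ 4. The upper and lower bounds meet at 4, so that is the treewidth.

Treewidth 4.
One optimal decomposition is:
Bags: B1 = {0, 1, 5, 6, 9}  B2 = {0, 1, 5, 7, 9}  B3 = {1, 5, 6, 9, 10}  B4 = {0, 1, 5, 8, 9}  B5 = {1, 3, 5, 8, 9}  B6 = {0, 1, 2, 5, 8}  B7 = {1, 4, 5, 9, 10}
Tree: B1–B2, B1–B3, B2–B4, B4–B5, B4–B6, B3–B7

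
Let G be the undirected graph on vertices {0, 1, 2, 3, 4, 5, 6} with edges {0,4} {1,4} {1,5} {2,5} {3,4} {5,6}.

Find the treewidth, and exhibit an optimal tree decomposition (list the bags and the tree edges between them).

Each bag holds 2 vertices, so the decomposition has width 1, which upper-bounds the treewidth. G has an edge, so its treewidth is at least 1. Combining the bounds, tw(G) = 1.

Treewidth 1.
One optimal decomposition is:
Bags: B1 = {1, 4}  B2 = {1, 5}  B3 = {3, 4}  B4 = {0, 4}  B5 = {5, 6}  B6 = {2, 5}
Tree: B1–B2, B1–B3, B1–B4, B2–B5, B5–B6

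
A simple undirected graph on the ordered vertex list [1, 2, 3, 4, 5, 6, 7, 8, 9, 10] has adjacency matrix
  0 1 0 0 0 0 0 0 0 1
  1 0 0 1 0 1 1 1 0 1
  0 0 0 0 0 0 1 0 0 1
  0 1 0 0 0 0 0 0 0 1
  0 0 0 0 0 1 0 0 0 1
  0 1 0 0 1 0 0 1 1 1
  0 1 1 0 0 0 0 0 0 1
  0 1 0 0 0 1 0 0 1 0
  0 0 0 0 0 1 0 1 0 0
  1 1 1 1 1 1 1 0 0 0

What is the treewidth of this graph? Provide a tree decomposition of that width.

Each bag holds 3 vertices, so the decomposition has width 2, which upper-bounds the treewidth. On the other hand G contains the 3-clique {6, 8, 9}. A clique must lie in a single bag of any decomposition, so no decomposition can have width below 2. Hence tw(G) = 2 exactly.

Treewidth 2.
One such decomposition:
Bags: B1 = {2, 7, 10}  B2 = {2, 6, 10}  B3 = {2, 4, 10}  B4 = {3, 7, 10}  B5 = {2, 6, 8}  B6 = {1, 2, 10}  B7 = {6, 8, 9}  B8 = {5, 6, 10}
Tree: B1–B2, B1–B3, B1–B4, B2–B5, B3–B6, B5–B7, B2–B8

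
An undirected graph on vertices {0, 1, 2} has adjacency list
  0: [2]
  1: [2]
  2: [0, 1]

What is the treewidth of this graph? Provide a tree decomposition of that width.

Each bag holds 2 vertices, so the decomposition has width 1, which upper-bounds the treewidth. Since G has at least one edge (e.g. 2–0), it is not an edgeless graph, so tw(G) ≥ 1. Combining the bounds, tw(G) = 1.

Treewidth 1.
Bags: B1 = {0, 2}  B2 = {1, 2}
Tree: B1–B2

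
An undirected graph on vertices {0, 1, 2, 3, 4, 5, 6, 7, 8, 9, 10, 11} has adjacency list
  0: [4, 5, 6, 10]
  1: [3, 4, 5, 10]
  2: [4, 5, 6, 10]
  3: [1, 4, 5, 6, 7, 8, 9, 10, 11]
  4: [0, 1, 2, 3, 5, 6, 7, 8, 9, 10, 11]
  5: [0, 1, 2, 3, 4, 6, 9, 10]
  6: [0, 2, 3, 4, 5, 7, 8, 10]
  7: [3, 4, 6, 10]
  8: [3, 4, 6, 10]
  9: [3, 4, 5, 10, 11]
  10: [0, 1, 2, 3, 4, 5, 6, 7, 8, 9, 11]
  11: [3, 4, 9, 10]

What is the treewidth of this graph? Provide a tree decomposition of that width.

Treewidth 4.
One optimal decomposition is:
Bags: B1 = {0, 4, 5, 6, 10}  B2 = {3, 4, 5, 6, 10}  B3 = {3, 4, 5, 9, 10}  B4 = {1, 3, 4, 5, 10}  B5 = {2, 4, 5, 6, 10}  B6 = {3, 4, 6, 8, 10}  B7 = {3, 4, 6, 7, 10}  B8 = {3, 4, 9, 10, 11}
Tree: B1–B2, B2–B3, B3–B4, B2–B5, B2–B6, B2–B7, B3–B8

Every bag has size at most 5, so the width is 5 − 1 = 4 and tw(G) ≤ 4. On the other hand G contains the 5-clique {0, 4, 5, 6, 10}. A clique must lie in a single bag of any decomposition, so no decomposition can have width below 4. Therefore the treewidth is 4.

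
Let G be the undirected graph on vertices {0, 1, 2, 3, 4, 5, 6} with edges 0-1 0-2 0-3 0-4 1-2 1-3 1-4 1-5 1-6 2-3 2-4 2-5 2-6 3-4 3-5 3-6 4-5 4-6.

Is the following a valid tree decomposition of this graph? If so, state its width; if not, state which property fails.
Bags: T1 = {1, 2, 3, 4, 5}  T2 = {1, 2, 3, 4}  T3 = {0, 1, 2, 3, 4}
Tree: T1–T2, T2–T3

No — vertex 6 appears in no bag.

A tree decomposition must satisfy three properties: every vertex lies in some bag; for every edge, both endpoints lie together in some bag; and for every vertex, the bags containing it form a connected subtree. Here vertex 6 appears in no bag, so the decomposition is invalid.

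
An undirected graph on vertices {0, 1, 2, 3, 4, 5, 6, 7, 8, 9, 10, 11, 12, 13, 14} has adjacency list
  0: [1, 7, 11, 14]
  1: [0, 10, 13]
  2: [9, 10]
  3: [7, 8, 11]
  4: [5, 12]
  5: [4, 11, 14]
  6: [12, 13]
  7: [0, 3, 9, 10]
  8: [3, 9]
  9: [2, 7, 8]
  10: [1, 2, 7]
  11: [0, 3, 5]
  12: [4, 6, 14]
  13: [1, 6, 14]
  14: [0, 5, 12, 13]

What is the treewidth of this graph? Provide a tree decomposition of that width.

Every bag has size at most 4, so the width is 4 − 1 = 3 and tw(G) ≤ 3. For the lower bound: the 4 vertex sets {4,6,12}, {13}, {14}, {0,1,5,11} are disjoint, each induces a connected subgraph, and every pair is joined by at least one edge of G. Contracting each set to a single vertex therefore yields K_{4} as a minor, and since treewidth is minor-monotone, tw(G) ≥ tw(K_{4}) = 3. Combining the bounds, tw(G) = 3.

Treewidth 3.
One such decomposition:
Bags: B1 = {4, 6, 12, 13}  B2 = {4, 12, 13, 14}  B3 = {4, 5, 13, 14}  B4 = {1, 5, 13, 14}  B5 = {0, 1, 5, 14}  B6 = {0, 1, 5, 11}  B7 = {0, 1, 10, 11}  B8 = {0, 7, 10, 11}  B9 = {3, 7, 10, 11}  B10 = {2, 3, 7, 10}  B11 = {2, 3, 7, 9}  B12 = {2, 3, 8, 9}
Tree: B1–B2, B2–B3, B3–B4, B4–B5, B5–B6, B6–B7, B7–B8, B8–B9, B9–B10, B10–B11, B11–B12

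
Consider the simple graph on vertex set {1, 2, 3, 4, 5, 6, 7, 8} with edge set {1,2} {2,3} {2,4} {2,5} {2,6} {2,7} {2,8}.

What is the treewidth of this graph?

A width-1 tree decomposition is:
Bags: B1 = {2, 4}  B2 = {2, 6}  B3 = {1, 2}  B4 = {2, 3}  B5 = {2, 8}  B6 = {2, 7}  B7 = {2, 5}
Tree: B1–B2, B1–B3, B1–B4, B1–B5, B2–B6, B1–B7
Each bag holds 2 vertices, so the decomposition has width 1, which upper-bounds the treewidth. G has an edge, so its treewidth is at least 1. Combining the bounds, tw(G) = 1.

1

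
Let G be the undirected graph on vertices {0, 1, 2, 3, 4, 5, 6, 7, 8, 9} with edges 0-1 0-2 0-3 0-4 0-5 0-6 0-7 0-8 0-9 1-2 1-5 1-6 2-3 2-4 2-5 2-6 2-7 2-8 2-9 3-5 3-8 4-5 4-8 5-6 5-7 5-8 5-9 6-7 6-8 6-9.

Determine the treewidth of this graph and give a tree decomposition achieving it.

Treewidth 4.
One optimal decomposition is:
Bags: B1 = {0, 2, 5, 6, 8}  B2 = {0, 1, 2, 5, 6}  B3 = {0, 2, 5, 6, 9}  B4 = {0, 2, 5, 6, 7}  B5 = {0, 2, 3, 5, 8}  B6 = {0, 2, 4, 5, 8}
Tree: B1–B2, B1–B3, B1–B4, B1–B5, B1–B6

Each bag holds 5 vertices, so the decomposition has width 4, which upper-bounds the treewidth. On the other hand G contains the 5-clique {0, 2, 3, 5, 8}. A clique must lie in a single bag of any decomposition, so no decomposition can have width below 4. Therefore the treewidth is 4.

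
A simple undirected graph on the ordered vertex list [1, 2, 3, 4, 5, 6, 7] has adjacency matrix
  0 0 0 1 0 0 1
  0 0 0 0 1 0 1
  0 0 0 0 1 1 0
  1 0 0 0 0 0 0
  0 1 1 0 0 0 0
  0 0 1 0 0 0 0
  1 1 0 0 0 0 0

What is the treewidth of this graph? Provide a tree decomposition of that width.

Treewidth 1.
One such decomposition:
Bags: B1 = {3, 6}  B2 = {3, 5}  B3 = {2, 5}  B4 = {2, 7}  B5 = {1, 7}  B6 = {1, 4}
Tree: B1–B2, B2–B3, B3–B4, B4–B5, B5–B6

Each bag holds 2 vertices, so the decomposition has width 1, which upper-bounds the treewidth. G has an edge, so its treewidth is at least 1. The upper and lower bounds meet at 1, so that is the treewidth.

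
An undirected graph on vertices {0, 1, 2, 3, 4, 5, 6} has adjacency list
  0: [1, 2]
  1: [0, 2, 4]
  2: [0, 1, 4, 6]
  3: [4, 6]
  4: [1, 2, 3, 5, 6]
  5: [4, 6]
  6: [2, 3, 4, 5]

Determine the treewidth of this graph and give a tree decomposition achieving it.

Each bag holds 3 vertices, so the decomposition has width 2, which upper-bounds the treewidth. For the lower bound, the 3 vertices {0, 1, 2} are pairwise adjacent, and any tree decomposition puts a clique entirely inside one bag — forcing width ≥ 2. The upper and lower bounds meet at 2, so that is the treewidth.

Treewidth 2.
One optimal decomposition is:
Bags: B1 = {2, 4, 6}  B2 = {1, 2, 4}  B3 = {0, 1, 2}  B4 = {4, 5, 6}  B5 = {3, 4, 6}
Tree: B1–B2, B2–B3, B1–B4, B1–B5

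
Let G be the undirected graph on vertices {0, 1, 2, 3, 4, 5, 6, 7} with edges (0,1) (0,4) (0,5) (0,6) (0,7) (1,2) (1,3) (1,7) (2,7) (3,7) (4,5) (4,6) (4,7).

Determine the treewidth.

2

A width-2 tree decomposition is:
Bags: B1 = {0, 1, 7}  B2 = {0, 4, 7}  B3 = {0, 4, 5}  B4 = {1, 2, 7}  B5 = {0, 4, 6}  B6 = {1, 3, 7}
Tree: B1–B2, B2–B3, B1–B4, B2–B5, B4–B6
Every bag has size at most 3, so the width is 3 − 1 = 2 and tw(G) ≤ 2. Conversely, {0, 1, 7} is a clique of size 3, and the vertices of any clique must share a bag in every tree decomposition; so some bag has ≥ 3 vertices and tw(G) ≥ 2. The upper and lower bounds meet at 2, so that is the treewidth.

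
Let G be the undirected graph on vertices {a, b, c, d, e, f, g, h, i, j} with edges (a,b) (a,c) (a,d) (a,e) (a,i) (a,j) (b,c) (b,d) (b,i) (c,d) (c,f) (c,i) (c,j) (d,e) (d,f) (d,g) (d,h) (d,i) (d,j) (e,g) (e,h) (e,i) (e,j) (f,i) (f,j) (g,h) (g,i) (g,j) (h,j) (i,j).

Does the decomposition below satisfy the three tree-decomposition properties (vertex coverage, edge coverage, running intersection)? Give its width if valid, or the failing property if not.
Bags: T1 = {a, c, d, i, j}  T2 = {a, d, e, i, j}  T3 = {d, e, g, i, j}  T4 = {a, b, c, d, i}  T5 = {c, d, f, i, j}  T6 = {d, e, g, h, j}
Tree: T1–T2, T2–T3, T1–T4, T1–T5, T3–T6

Yes; width 4.

Vertex coverage: the bags together contain {a, b, c, d, e, f, g, h, i, j}, the full vertex set. Edge coverage: each edge of G has both endpoints in at least one bag. Running intersection: for every vertex, the bags containing it form a connected subtree. All three properties hold, so this is a valid tree decomposition of width max|bag| − 1 = 4, and hence tw(G) ≤ 4.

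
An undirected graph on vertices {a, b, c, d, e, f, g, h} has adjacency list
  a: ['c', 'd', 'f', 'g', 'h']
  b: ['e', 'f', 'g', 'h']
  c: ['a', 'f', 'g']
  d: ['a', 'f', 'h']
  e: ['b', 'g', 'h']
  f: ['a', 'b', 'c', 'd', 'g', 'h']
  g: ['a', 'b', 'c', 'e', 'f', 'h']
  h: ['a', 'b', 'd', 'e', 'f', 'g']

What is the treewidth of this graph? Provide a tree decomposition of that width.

Every bag has size at most 4, so the width is 4 − 1 = 3 and tw(G) ≤ 3. For the lower bound, the 4 vertices {b, e, g, h} are pairwise adjacent, and any tree decomposition puts a clique entirely inside one bag — forcing width ≥ 3. Therefore the treewidth is 3.

Treewidth 3.
One optimal decomposition is:
Bags: B1 = {b, e, g, h}  B2 = {b, f, g, h}  B3 = {a, f, g, h}  B4 = {a, c, f, g}  B5 = {a, d, f, h}
Tree: B1–B2, B2–B3, B3–B4, B3–B5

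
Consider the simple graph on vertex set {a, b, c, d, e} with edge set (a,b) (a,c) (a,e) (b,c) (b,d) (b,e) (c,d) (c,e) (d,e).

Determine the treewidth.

A width-3 tree decomposition is:
Bags: B1 = {a, b, c, e}  B2 = {b, c, d, e}
Tree: B1–B2
Each bag holds 4 vertices, so the decomposition has width 3, which upper-bounds the treewidth. For the lower bound, the 4 vertices {b, c, d, e} are pairwise adjacent, and any tree decomposition puts a clique entirely inside one bag — forcing width ≥ 3. The upper and lower bounds meet at 3, so that is the treewidth.

3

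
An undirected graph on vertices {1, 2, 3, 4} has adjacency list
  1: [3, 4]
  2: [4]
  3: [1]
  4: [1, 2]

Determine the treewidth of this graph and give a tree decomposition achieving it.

Each bag holds 2 vertices, so the decomposition has width 1, which upper-bounds the treewidth. Since G has at least one edge (e.g. 1–4), it is not an edgeless graph, so tw(G) ≥ 1. Therefore the treewidth is 1.

Treewidth 1.
One such decomposition:
Bags: B1 = {1, 4}  B2 = {2, 4}  B3 = {1, 3}
Tree: B1–B2, B1–B3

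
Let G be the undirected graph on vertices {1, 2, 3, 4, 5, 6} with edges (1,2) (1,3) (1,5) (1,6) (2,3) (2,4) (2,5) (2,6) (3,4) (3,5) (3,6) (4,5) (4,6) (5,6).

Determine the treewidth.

A width-4 tree decomposition is:
Bags: B1 = {1, 2, 3, 5, 6}  B2 = {2, 3, 4, 5, 6}
Tree: B1–B2
The largest bag has 5 vertices, giving width 4; this decomposition certifies tw(G) ≤ 4. For the lower bound, the 5 vertices {1, 2, 3, 5, 6} are pairwise adjacent, and any tree decomposition puts a clique entirely inside one bag — forcing width ≥ 4. Hence tw(G) = 4 exactly.

4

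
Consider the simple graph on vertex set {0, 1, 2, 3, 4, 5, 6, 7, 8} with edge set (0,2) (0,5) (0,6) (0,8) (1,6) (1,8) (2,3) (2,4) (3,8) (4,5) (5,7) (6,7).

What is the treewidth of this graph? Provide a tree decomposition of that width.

The largest bag has 4 vertices, giving width 3; this decomposition certifies tw(G) ≤ 3. For the lower bound: the 4 vertex sets {2,3,4}, {8}, {0}, {1,5,6,7} are disjoint, each induces a connected subgraph, and every pair is joined by at least one edge of G. Contracting each set to a single vertex therefore yields K_{4} as a minor, and since treewidth is minor-monotone, tw(G) ≥ tw(K_{4}) = 3. Hence tw(G) = 3 exactly.

Treewidth 3.
One optimal decomposition is:
Bags: B1 = {2, 3, 4, 8}  B2 = {0, 2, 4, 8}  B3 = {0, 4, 5, 8}  B4 = {0, 1, 5, 8}  B5 = {0, 1, 5, 6}  B6 = {1, 5, 6, 7}
Tree: B1–B2, B2–B3, B3–B4, B4–B5, B5–B6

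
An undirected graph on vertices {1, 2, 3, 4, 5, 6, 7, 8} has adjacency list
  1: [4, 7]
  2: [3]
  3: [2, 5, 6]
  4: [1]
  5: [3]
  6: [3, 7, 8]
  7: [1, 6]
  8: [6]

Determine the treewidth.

A width-1 tree decomposition is:
Bags: B1 = {3, 6}  B2 = {6, 7}  B3 = {6, 8}  B4 = {1, 7}  B5 = {2, 3}  B6 = {1, 4}  B7 = {3, 5}
Tree: B1–B2, B1–B3, B2–B4, B1–B5, B4–B6, B5–B7
Every bag has size at most 2, so the width is 2 − 1 = 1 and tw(G) ≤ 1. Since G has at least one edge (e.g. 6–3), it is not an edgeless graph, so tw(G) ≥ 1. Hence tw(G) = 1 exactly.

1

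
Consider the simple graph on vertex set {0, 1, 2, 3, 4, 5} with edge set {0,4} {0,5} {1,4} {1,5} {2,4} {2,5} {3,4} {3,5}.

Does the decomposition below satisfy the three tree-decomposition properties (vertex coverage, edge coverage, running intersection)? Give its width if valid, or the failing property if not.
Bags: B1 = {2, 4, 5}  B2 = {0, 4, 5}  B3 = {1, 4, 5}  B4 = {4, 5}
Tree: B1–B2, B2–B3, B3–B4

A tree decomposition must satisfy three properties: every vertex lies in some bag; for every edge, both endpoints lie together in some bag; and for every vertex, the bags containing it form a connected subtree. Here vertex 3 appears in no bag, so the decomposition is invalid.

No — vertex 3 appears in no bag.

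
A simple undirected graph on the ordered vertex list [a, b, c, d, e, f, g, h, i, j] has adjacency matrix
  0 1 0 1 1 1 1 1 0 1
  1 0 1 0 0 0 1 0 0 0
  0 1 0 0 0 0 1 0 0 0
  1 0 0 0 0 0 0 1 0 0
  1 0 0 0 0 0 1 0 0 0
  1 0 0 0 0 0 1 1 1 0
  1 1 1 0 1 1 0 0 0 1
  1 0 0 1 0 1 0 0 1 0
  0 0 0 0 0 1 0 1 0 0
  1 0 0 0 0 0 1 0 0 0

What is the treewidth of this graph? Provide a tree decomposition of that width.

The largest bag has 3 vertices, giving width 2; this decomposition certifies tw(G) ≤ 2. On the other hand G contains the 3-clique {b, c, g}. A clique must lie in a single bag of any decomposition, so no decomposition can have width below 2. The upper and lower bounds meet at 2, so that is the treewidth.

Treewidth 2.
Bags: B1 = {a, f, g}  B2 = {a, f, h}  B3 = {a, b, g}  B4 = {a, g, j}  B5 = {a, e, g}  B6 = {b, c, g}  B7 = {a, d, h}  B8 = {f, h, i}
Tree: B1–B2, B1–B3, B1–B4, B1–B5, B3–B6, B2–B7, B2–B8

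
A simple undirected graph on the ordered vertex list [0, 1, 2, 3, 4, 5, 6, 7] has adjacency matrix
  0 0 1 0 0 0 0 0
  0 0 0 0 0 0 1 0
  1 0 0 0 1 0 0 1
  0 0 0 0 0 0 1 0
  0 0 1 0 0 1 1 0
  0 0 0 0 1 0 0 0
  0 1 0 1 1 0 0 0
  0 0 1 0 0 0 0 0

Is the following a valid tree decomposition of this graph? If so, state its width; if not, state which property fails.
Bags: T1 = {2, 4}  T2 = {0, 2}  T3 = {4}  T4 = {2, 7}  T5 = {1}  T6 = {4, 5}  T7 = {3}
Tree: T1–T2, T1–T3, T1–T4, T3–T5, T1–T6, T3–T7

A tree decomposition must satisfy three properties: every vertex lies in some bag; for every edge, both endpoints lie together in some bag; and for every vertex, the bags containing it form a connected subtree. Here vertex 6 appears in no bag, so the decomposition is invalid.

No — vertex 6 appears in no bag.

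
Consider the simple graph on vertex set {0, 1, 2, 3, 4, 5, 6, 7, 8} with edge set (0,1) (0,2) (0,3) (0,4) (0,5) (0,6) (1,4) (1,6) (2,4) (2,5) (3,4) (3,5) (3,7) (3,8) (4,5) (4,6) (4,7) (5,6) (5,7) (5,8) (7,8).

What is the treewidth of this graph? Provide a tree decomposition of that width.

Treewidth 3.
Bags: B1 = {3, 5, 7, 8}  B2 = {3, 4, 5, 7}  B3 = {0, 3, 4, 5}  B4 = {0, 4, 5, 6}  B5 = {0, 1, 4, 6}  B6 = {0, 2, 4, 5}
Tree: B1–B2, B2–B3, B3–B4, B4–B5, B4–B6

Every bag has size at most 4, so the width is 4 − 1 = 3 and tw(G) ≤ 3. For the lower bound, the 4 vertices {3, 5, 7, 8} are pairwise adjacent, and any tree decomposition puts a clique entirely inside one bag — forcing width ≥ 3. Combining the bounds, tw(G) = 3.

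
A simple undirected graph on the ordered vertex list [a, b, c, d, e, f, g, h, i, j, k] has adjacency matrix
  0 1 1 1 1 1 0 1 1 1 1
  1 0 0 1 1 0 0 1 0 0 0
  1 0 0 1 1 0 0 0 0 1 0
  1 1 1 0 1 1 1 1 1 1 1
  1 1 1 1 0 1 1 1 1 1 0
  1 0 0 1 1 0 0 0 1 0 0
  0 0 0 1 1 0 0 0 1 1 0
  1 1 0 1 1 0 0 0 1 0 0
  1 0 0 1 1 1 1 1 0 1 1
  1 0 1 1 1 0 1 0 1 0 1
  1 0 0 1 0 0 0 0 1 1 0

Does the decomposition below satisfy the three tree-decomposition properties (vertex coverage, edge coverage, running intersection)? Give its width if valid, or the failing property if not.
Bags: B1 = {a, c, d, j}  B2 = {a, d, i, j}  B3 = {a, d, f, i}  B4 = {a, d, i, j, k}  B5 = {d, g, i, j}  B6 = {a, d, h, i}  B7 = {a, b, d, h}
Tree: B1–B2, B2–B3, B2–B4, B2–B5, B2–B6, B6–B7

A tree decomposition must satisfy three properties: every vertex lies in some bag; for every edge, both endpoints lie together in some bag; and for every vertex, the bags containing it form a connected subtree. Here vertex e appears in no bag, so the decomposition is invalid.

No — vertex e appears in no bag.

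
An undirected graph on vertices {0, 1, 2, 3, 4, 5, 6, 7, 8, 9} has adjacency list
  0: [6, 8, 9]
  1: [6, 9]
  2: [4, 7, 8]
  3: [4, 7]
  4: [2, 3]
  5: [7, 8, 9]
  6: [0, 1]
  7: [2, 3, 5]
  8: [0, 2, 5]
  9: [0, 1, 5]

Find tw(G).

A width-2 tree decomposition is:
Bags: B1 = {0, 1, 6}  B2 = {0, 1, 9}  B3 = {0, 8, 9}  B4 = {5, 8, 9}  B5 = {2, 5, 8}  B6 = {2, 5, 7}  B7 = {2, 4, 7}  B8 = {3, 4, 7}
Tree: B1–B2, B2–B3, B3–B4, B4–B5, B5–B6, B6–B7, B7–B8
Each bag holds 3 vertices, so the decomposition has width 2, which upper-bounds the treewidth. For the lower bound, G contains the cycle 6–1–9–0–6, so G is not a forest; only forests have treewidth ≤ 1, hence tw(G) ≥ 2. Combining the bounds, tw(G) = 2.

2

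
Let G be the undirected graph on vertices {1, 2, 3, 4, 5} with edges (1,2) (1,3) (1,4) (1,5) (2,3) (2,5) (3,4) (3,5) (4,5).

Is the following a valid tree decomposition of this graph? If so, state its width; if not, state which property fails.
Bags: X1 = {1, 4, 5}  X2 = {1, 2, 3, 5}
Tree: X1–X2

No — edge (3,4) lies in no bag.

A tree decomposition must satisfy three properties: every vertex lies in some bag; for every edge, both endpoints lie together in some bag; and for every vertex, the bags containing it form a connected subtree. Here edge (3,4) lies in no bag, so the decomposition is invalid.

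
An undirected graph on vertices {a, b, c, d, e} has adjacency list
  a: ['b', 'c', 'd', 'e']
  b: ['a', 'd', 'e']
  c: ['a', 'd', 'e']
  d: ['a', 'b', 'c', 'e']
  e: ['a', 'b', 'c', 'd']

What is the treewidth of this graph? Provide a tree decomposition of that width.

Treewidth 3.
One optimal decomposition is:
Bags: B1 = {a, b, d, e}  B2 = {a, c, d, e}
Tree: B1–B2

Every bag has size at most 4, so the width is 4 − 1 = 3 and tw(G) ≤ 3. For the lower bound, the 4 vertices {a, c, d, e} are pairwise adjacent, and any tree decomposition puts a clique entirely inside one bag — forcing width ≥ 3. The upper and lower bounds meet at 3, so that is the treewidth.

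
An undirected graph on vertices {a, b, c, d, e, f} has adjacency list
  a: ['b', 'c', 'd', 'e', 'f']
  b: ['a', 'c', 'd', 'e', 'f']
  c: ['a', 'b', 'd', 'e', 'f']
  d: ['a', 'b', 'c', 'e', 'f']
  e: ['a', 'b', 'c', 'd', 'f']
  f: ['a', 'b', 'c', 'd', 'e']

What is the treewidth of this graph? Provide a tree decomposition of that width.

Treewidth 5.
One such decomposition:
Bags: B1 = {a, b, c, d, e, f}
Tree: (single bag)

A single bag containing all 6 vertices is trivially a valid decomposition of width 5. For the lower bound, the 6 vertices {a, b, c, d, e, f} are pairwise adjacent, and any tree decomposition puts a clique entirely inside one bag — forcing width ≥ 5. Therefore the treewidth is 5.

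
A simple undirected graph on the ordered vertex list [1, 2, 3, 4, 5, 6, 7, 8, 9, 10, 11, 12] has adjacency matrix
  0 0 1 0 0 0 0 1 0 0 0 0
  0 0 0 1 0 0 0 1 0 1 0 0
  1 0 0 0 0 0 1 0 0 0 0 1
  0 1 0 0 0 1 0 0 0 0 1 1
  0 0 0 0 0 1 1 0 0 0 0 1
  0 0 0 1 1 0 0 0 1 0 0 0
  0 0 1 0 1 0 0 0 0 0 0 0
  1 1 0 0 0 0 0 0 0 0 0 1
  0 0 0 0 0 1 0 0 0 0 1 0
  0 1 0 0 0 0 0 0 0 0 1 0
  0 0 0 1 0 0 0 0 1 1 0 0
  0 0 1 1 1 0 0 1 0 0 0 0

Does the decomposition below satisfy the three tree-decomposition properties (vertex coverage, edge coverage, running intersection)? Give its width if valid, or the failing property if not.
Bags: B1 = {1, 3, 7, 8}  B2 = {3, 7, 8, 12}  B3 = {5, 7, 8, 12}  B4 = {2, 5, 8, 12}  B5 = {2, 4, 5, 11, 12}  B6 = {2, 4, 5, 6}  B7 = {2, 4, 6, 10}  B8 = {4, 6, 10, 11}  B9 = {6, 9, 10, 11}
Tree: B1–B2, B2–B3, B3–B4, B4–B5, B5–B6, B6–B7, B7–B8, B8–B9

A tree decomposition must satisfy three properties: every vertex lies in some bag; for every edge, both endpoints lie together in some bag; and for every vertex, the bags containing it form a connected subtree. Here bags containing vertex 11 are not connected in the tree, so the decomposition is invalid.

No — bags containing vertex 11 are not connected in the tree.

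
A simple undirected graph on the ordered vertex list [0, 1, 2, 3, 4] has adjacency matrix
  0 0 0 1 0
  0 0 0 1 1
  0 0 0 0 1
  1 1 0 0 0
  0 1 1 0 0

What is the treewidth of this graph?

1

A width-1 tree decomposition is:
Bags: B1 = {0, 3}  B2 = {1, 3}  B3 = {1, 4}  B4 = {2, 4}
Tree: B1–B2, B2–B3, B3–B4
The largest bag has 2 vertices, giving width 1; this decomposition certifies tw(G) ≤ 1. Any graph with an edge has treewidth ≥ 1, and G has the edge 0–3. Hence tw(G) = 1 exactly.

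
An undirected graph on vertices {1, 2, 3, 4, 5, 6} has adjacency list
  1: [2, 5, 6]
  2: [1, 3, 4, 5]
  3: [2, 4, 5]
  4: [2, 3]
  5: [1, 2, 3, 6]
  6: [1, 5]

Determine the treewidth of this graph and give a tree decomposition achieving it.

Treewidth 2.
Bags: B1 = {1, 2, 5}  B2 = {1, 5, 6}  B3 = {2, 3, 5}  B4 = {2, 3, 4}
Tree: B1–B2, B1–B3, B3–B4

The largest bag has 3 vertices, giving width 2; this decomposition certifies tw(G) ≤ 2. Conversely, {1, 2, 5} is a clique of size 3, and the vertices of any clique must share a bag in every tree decomposition; so some bag has ≥ 3 vertices and tw(G) ≥ 2. Combining the bounds, tw(G) = 2.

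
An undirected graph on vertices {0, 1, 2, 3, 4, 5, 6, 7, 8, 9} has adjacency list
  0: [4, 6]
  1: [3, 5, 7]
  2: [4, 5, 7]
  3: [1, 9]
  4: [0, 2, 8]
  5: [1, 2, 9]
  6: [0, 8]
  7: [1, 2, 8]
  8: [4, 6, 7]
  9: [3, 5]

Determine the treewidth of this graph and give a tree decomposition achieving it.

Treewidth 2.
One optimal decomposition is:
Bags: B1 = {1, 3, 9}  B2 = {1, 5, 9}  B3 = {1, 5, 7}  B4 = {2, 5, 7}  B5 = {2, 7, 8}  B6 = {2, 4, 8}  B7 = {4, 6, 8}  B8 = {0, 4, 6}
Tree: B1–B2, B2–B3, B3–B4, B4–B5, B5–B6, B6–B7, B7–B8

Every bag has size at most 3, so the width is 3 − 1 = 2 and tw(G) ≤ 2. Since 3–9–5–1–3 is a cycle in G, G is not acyclic. Forests are exactly the graphs of treewidth ≤ 1, so tw(G) ≥ 2. Hence tw(G) = 2 exactly.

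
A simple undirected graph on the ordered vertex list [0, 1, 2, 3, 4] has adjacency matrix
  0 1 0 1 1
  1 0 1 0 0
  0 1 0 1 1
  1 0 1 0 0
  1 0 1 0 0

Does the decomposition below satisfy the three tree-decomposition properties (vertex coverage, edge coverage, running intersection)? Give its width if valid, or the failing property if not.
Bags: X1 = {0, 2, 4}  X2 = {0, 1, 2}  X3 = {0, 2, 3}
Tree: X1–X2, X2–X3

Vertex coverage: the bags together contain {0, 1, 2, 3, 4}, the full vertex set. Edge coverage: each edge of G has both endpoints in at least one bag. Running intersection: for every vertex, the bags containing it form a connected subtree. All three properties hold, so this is a valid tree decomposition of width max|bag| − 1 = 2, and hence tw(G) ≤ 2.

Yes; width 2.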